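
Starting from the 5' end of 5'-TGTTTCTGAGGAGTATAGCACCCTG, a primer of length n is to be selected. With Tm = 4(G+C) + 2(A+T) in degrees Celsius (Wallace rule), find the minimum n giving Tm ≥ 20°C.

First 7 bases: TGTTTCT → Tm = 18°C (< 20°C)
First 8 bases: TGTTTCTG → Tm = 22°C (≥ 20°C)
Each additional base adds 2°C (A/T) or 4°C (G/C), so Tm is non-decreasing in n; n = 8 is the first length to reach 20°C.

n = 8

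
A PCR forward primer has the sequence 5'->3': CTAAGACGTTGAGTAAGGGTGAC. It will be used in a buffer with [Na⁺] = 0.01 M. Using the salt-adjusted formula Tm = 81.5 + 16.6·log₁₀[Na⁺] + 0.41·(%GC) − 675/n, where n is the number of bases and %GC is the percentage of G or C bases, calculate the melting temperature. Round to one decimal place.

38.6°C

Length n = 23. C=3, G=8, T=5, A=7
G+C = 11, so %GC = 11/23 × 100 = 47.826%
Salt term: 16.6 × (-2) = -33.2
GC term: 0.41 × 47.826 = 19.609; length term: −675/23 = −29.348
Tm = 81.5 + (-33.2) + 19.609 − 29.348 = 38.561 → 38.6°C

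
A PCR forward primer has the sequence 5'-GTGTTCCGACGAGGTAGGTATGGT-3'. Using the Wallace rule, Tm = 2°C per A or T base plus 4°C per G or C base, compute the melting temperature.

74°C

Scanning the sequence gives G=10, T=7, A=4, C=3.
A+T = 11, G+C = 13
Tm = 4·13 + 2·11 = 52 + 22 = 74°C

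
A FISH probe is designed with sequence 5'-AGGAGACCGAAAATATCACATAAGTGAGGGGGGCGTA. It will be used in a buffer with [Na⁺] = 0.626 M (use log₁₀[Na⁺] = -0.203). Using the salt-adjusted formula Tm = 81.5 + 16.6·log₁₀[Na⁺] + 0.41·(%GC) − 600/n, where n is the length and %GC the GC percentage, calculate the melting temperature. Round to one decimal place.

81.9°C

Length n = 37. Counting bases: A=14, G=13, T=5, C=5
G+C = 18, so %GC = 18/37 × 100 = 48.649%
Salt term: 16.6 × (-0.203) = -3.37
GC term: 0.41 × 48.649 = 19.946; length term: −600/37 = −16.216
Tm = 81.5 + (-3.37) + 19.946 − 16.216 = 81.86 → 81.9°C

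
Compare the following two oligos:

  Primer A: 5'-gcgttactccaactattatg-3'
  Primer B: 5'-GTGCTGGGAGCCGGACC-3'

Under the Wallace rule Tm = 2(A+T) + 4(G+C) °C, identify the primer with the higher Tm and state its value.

Primer B, 60°C

Primer A: A+T=12, G+C=8 → Tm = 2(12)+4(8) = 56°C
Primer B: A+T=4, G+C=13 → Tm = 2(4)+4(13) = 60°C
56°C vs 60°C → primer B is higher.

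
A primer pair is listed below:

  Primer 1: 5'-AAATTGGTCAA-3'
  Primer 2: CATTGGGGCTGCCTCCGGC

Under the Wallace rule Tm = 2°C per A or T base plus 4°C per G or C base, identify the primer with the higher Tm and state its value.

Primer 1: A+T=8, G+C=3 → Tm = 2(8)+4(3) = 28°C
Primer 2: A+T=5, G+C=14 → Tm = 2(5)+4(14) = 66°C
28°C vs 66°C → primer 2 is higher.

Primer 2, 66°C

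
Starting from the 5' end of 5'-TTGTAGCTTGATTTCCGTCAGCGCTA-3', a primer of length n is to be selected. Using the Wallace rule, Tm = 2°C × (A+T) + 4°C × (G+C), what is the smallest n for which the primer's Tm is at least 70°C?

First 23 bases: TTGTAGCTTGATTTCCGTCAGCG → Tm = 68°C (< 70°C)
First 24 bases: TTGTAGCTTGATTTCCGTCAGCGC → Tm = 72°C (≥ 70°C)
Each additional base adds 2°C (A/T) or 4°C (G/C), so Tm is non-decreasing in n; n = 24 is the first length to reach 70°C.

n = 24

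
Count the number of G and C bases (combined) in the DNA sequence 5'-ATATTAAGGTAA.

A=6, G=2, C=0, T=4
Total G or C: 2 + 0 = 2

2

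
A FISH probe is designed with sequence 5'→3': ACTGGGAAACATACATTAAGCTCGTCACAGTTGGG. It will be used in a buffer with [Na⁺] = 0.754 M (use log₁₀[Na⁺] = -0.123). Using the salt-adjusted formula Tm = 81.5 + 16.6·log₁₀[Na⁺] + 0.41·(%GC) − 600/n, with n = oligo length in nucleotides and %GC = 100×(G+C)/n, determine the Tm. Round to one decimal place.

Length n = 35. Counting bases: G=9, C=7, A=11, T=8
G+C = 16, so %GC = 16/35 × 100 = 45.714%
Salt term: 16.6 × (-0.123) = -2.042
GC term: 0.41 × 45.714 = 18.743; length term: −600/35 = −17.143
Tm = 81.5 + (-2.042) + 18.743 − 17.143 = 81.058 → 81.1°C

81.1°C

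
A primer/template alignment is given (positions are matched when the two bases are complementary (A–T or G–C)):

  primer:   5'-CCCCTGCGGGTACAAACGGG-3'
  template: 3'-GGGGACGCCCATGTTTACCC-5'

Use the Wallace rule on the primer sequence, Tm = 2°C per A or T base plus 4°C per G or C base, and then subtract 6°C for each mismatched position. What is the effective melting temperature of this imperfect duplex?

62°C

Primer base counts: A=4, T=2, G=7, C=7 → A+T=6, G+C=14
Perfect-match Tm = 2(6) + 4(14) = 12 + 56 = 68°C
Mismatches (positions where the bases are not complementary): 1 (at position 17)
Effective Tm = 68 − 1×6 = 68 − 6 = 62°C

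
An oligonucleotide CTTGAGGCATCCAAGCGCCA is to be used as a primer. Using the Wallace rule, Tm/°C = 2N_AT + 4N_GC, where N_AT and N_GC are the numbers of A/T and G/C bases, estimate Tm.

64°C

G=5, C=7, A=5, T=3
So N_AT = 8 and N_GC = 12.
Tm = 2(8) + 4(12) = 16 + 48 = 64°C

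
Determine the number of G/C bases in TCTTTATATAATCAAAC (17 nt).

Scanning the sequence gives C=3, A=7, G=0, T=7.
Total G or C: 0 + 3 = 3

3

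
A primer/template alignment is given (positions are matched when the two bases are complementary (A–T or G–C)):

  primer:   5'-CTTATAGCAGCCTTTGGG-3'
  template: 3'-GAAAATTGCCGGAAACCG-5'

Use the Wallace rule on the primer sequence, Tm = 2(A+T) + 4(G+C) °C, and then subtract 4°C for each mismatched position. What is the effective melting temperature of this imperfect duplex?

38°C

Primer base counts: A=3, T=6, G=5, C=4 → A+T=9, G+C=9
Perfect-match Tm = 2(9) + 4(9) = 18 + 36 = 54°C
Mismatches (positions where the bases are not complementary): 4 (at positions 4, 7, 9, 18)
Effective Tm = 54 − 4×4 = 54 − 16 = 38°C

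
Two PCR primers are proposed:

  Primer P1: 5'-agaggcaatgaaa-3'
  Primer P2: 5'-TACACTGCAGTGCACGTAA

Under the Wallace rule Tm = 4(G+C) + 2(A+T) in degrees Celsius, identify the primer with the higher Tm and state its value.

Primer P1: A+T=8, G+C=5 → Tm = 2(8)+4(5) = 36°C
Primer P2: A+T=10, G+C=9 → Tm = 2(10)+4(9) = 56°C
36°C vs 56°C → primer P2 is higher.

Primer P2, 56°C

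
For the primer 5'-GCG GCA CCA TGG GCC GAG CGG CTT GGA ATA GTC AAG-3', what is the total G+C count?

23

G=14, C=9, T=5, A=8
Total G or C: 14 + 9 = 23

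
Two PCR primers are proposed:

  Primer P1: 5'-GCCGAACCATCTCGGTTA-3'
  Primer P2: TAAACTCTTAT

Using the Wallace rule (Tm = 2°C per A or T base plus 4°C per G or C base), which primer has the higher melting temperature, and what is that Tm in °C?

Primer P1, 56°C

Primer P1: A+T=8, G+C=10 → Tm = 2(8)+4(10) = 56°C
Primer P2: A+T=9, G+C=2 → Tm = 2(9)+4(2) = 26°C
56°C vs 26°C → primer P1 is higher.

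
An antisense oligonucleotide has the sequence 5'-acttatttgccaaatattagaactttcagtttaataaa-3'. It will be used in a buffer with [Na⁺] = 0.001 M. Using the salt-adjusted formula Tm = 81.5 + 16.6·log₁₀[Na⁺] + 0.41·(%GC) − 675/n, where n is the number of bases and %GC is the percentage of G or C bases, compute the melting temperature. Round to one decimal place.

Length n = 38. Base counts: C=5, T=15, G=3, A=15
G+C = 8, so %GC = 8/38 × 100 = 21.053%
Salt term: 16.6 × (-3) = -49.8
GC term: 0.41 × 21.053 = 8.632; length term: −675/38 = −17.763
Tm = 81.5 + (-49.8) + 8.632 − 17.763 = 22.569 → 22.6°C

22.6°C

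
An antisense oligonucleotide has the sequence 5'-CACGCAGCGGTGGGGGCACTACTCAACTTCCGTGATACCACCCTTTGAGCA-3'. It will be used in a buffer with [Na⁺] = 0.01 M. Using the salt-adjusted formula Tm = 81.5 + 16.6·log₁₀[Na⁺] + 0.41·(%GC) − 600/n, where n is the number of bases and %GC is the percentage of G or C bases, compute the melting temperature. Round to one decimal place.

60.7°C

Length n = 51. C=17, A=11, T=10, G=13
G+C = 30, so %GC = 30/51 × 100 = 58.824%
Salt term: 16.6 × (-2) = -33.2
GC term: 0.41 × 58.824 = 24.118; length term: −600/51 = −11.765
Tm = 81.5 + (-33.2) + 24.118 − 11.765 = 60.653 → 60.7°C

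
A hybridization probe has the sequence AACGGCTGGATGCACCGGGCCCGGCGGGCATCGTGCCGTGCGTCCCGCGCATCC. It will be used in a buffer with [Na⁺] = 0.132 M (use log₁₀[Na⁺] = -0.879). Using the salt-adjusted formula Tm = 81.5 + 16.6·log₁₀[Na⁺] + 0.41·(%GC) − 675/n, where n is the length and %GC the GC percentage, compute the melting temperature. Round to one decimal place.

85.5°C

Length n = 54. C=21, A=6, G=20, T=7
G+C = 41, so %GC = 41/54 × 100 = 75.926%
Salt term: 16.6 × (-0.879) = -14.591
GC term: 0.41 × 75.926 = 31.13; length term: −675/54 = −12.5
Tm = 81.5 + (-14.591) + 31.13 − 12.5 = 85.539 → 85.5°C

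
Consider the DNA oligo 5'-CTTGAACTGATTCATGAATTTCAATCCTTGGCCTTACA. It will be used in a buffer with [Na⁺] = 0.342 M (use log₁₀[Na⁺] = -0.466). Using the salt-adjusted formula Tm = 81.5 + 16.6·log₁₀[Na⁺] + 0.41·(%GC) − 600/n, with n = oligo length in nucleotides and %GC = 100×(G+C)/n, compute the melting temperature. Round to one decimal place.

Length n = 38. G=5, T=14, A=10, C=9
G+C = 14, so %GC = 14/38 × 100 = 36.842%
Salt term: 16.6 × (-0.466) = -7.736
GC term: 0.41 × 36.842 = 15.105; length term: −600/38 = −15.789
Tm = 81.5 + (-7.736) + 15.105 − 15.789 = 73.08 → 73.1°C

73.1°C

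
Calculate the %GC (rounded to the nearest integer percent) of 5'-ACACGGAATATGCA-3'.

Counting bases: C=3, G=3, A=6, T=2
G+C = 3 + 3 = 6 out of 14 bases
%GC = 6/14 × 100 = 42.86% ≈ 43%

43%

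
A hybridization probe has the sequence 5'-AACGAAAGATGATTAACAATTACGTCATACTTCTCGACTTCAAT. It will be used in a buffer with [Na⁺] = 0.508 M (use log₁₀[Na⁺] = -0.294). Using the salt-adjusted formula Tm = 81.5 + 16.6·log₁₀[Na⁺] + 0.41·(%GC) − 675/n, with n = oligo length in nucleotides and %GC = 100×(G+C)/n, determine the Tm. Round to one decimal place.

74.3°C

Length n = 44. Scanning the sequence gives C=9, T=13, A=17, G=5.
G+C = 14, so %GC = 14/44 × 100 = 31.818%
Salt term: 16.6 × (-0.294) = -4.88
GC term: 0.41 × 31.818 = 13.045; length term: −675/44 = −15.341
Tm = 81.5 + (-4.88) + 13.045 − 15.341 = 74.324 → 74.3°C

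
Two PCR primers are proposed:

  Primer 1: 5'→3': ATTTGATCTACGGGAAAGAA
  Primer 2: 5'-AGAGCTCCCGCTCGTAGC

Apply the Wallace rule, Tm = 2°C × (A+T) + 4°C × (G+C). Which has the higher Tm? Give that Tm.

Primer 2, 60°C

Primer 1: A+T=13, G+C=7 → Tm = 2(13)+4(7) = 54°C
Primer 2: A+T=6, G+C=12 → Tm = 2(6)+4(12) = 60°C
54°C vs 60°C → primer 2 is higher.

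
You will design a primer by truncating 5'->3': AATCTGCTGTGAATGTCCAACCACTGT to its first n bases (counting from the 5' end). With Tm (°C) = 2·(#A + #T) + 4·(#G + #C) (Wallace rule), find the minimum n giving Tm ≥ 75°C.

First 25 bases: AATCTGCTGTGAATGTCCAACCACT → Tm = 72°C (< 75°C)
First 26 bases: AATCTGCTGTGAATGTCCAACCACTG → Tm = 76°C (≥ 75°C)
Since every base adds ≥2°C, Tm only increases with n, so the threshold is first crossed at n = 26.

n = 26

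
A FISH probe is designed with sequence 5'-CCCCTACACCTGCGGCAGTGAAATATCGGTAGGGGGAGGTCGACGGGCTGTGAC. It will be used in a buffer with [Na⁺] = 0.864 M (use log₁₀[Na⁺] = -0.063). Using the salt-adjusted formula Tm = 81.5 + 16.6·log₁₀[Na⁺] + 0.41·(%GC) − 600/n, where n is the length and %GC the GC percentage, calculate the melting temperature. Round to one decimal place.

95.2°C

Length n = 54. Counting bases: C=14, G=20, A=11, T=9
G+C = 34, so %GC = 34/54 × 100 = 62.963%
Salt term: 16.6 × (-0.063) = -1.046
GC term: 0.41 × 62.963 = 25.815; length term: −600/54 = −11.111
Tm = 81.5 + (-1.046) + 25.815 − 11.111 = 95.158 → 95.2°C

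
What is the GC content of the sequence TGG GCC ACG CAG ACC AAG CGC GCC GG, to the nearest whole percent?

77%

Base counts: T=1, C=10, G=10, A=5
G+C = 10 + 10 = 20 out of 26 bases
%GC = 20/26 × 100 = 76.92% ≈ 77%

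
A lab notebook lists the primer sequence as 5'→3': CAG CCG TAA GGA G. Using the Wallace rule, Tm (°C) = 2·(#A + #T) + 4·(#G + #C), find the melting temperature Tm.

42°C

C=3, A=4, T=1, G=5
AT pairs contribute 5, GC pairs contribute 8.
Tm = 2×5 + 4×8 = 42°C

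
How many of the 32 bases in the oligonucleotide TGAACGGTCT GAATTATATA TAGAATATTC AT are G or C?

Base counts: G=5, A=12, C=3, T=12
G+C = 5 + 3 = 8

8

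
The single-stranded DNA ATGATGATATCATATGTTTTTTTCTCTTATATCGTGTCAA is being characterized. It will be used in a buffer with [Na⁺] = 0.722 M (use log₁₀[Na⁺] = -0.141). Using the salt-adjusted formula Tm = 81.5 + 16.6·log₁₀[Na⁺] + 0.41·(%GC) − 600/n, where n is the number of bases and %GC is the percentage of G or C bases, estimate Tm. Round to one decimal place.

Length n = 40. Base counts: T=20, G=5, C=5, A=10
G+C = 10, so %GC = 10/40 × 100 = 25%
Salt term: 16.6 × (-0.141) = -2.341
GC term: 0.41 × 25 = 10.25; length term: −600/40 = −15
Tm = 81.5 + (-2.341) + 10.25 − 15 = 74.409 → 74.4°C

74.4°C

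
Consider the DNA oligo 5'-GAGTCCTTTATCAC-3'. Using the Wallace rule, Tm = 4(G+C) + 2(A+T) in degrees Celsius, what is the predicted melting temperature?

40°C

A=3, C=4, G=2, T=5
AT pairs contribute 8, GC pairs contribute 6.
Tm = 2(8) + 4(6) = 16 + 24 = 40°C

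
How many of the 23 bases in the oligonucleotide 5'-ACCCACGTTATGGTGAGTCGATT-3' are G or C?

T=7, C=5, A=5, G=6
Total G or C: 6 + 5 = 11

11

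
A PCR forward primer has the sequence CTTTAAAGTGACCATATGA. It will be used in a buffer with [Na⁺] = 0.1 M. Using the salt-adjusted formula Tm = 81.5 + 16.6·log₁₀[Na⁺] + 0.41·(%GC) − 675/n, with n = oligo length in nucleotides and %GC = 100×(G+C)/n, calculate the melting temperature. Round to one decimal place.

Length n = 19. Base counts: A=7, T=6, C=3, G=3
G+C = 6, so %GC = 6/19 × 100 = 31.579%
Salt term: 16.6 × (-1) = -16.6
GC term: 0.41 × 31.579 = 12.947; length term: −675/19 = −35.526
Tm = 81.5 + (-16.6) + 12.947 − 35.526 = 42.321 → 42.3°C

42.3°C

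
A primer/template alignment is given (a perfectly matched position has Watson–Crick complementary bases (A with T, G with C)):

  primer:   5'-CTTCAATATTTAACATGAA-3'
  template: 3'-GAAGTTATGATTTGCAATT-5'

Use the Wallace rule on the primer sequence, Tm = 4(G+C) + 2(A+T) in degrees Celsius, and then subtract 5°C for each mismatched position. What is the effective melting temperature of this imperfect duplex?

26°C

Primer base counts: A=8, T=7, G=1, C=3 → A+T=15, G+C=4
Perfect-match Tm = 2(15) + 4(4) = 30 + 16 = 46°C
Mismatches (positions where the bases are not complementary): 4 (at positions 9, 11, 15, 17)
Effective Tm = 46 − 4×5 = 46 − 20 = 26°C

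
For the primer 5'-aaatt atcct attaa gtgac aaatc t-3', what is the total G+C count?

6

Base counts: C=4, T=9, A=11, G=2
Total G or C: 2 + 4 = 6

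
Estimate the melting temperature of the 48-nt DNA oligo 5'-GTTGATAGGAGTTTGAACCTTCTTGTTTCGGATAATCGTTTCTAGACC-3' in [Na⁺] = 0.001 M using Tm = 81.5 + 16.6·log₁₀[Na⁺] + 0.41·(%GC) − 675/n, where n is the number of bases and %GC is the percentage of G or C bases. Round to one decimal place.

Length n = 48. Base counts: C=8, T=19, A=10, G=11
G+C = 19, so %GC = 19/48 × 100 = 39.583%
Salt term: 16.6 × (-3) = -49.8
GC term: 0.41 × 39.583 = 16.229; length term: −675/48 = −14.062
Tm = 81.5 + (-49.8) + 16.229 − 14.062 = 33.867 → 33.9°C

33.9°C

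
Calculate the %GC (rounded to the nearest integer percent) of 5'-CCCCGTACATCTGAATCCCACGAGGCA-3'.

Counting bases: A=7, G=5, T=4, C=11
G+C = 5 + 11 = 16 out of 27 bases
%GC = 16/27 × 100 = 59.26% ≈ 59%

59%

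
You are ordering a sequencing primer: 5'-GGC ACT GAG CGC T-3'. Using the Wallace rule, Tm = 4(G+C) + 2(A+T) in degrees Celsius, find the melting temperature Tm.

44°C

Counting bases: A=2, C=4, G=5, T=2
A+T = 4, G+C = 9
Tm = 4·9 + 2·4 = 36 + 8 = 44°C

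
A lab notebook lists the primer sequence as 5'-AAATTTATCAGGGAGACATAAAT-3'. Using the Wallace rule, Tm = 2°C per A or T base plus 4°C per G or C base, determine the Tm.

58°C

Base counts: T=6, G=4, C=2, A=11
AT pairs contribute 17, GC pairs contribute 6.
Tm = 4·6 + 2·17 = 24 + 34 = 58°C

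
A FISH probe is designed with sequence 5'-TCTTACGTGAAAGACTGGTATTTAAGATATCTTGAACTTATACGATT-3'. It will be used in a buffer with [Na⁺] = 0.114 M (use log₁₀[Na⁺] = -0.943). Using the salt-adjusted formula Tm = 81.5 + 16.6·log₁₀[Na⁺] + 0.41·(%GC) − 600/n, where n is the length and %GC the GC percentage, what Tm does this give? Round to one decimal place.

Length n = 47. Base counts: A=15, G=8, C=6, T=18
G+C = 14, so %GC = 14/47 × 100 = 29.787%
Salt term: 16.6 × (-0.943) = -15.654
GC term: 0.41 × 29.787 = 12.213; length term: −600/47 = −12.766
Tm = 81.5 + (-15.654) + 12.213 − 12.766 = 65.293 → 65.3°C

65.3°C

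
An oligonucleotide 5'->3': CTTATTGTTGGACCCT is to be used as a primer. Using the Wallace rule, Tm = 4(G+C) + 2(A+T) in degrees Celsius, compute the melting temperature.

C=4, A=2, T=7, G=3
So N_AT = 9 and N_GC = 7.
Tm = 2(9) + 4(7) = 18 + 28 = 46°C

46°C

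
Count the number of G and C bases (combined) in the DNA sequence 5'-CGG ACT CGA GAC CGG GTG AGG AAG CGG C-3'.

20

Counting bases: A=6, T=2, G=13, C=7
G+C = 13 + 7 = 20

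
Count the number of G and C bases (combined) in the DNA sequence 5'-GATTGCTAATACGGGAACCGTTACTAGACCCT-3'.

15

Base counts: G=7, T=8, C=8, A=9
Total G or C: 7 + 8 = 15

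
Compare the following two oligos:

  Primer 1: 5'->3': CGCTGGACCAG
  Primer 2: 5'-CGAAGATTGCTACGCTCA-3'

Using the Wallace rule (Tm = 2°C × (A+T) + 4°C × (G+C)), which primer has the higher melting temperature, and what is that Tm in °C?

Primer 2, 54°C

Primer 1: A+T=3, G+C=8 → Tm = 2(3)+4(8) = 38°C
Primer 2: A+T=9, G+C=9 → Tm = 2(9)+4(9) = 54°C
38°C vs 54°C → primer 2 is higher.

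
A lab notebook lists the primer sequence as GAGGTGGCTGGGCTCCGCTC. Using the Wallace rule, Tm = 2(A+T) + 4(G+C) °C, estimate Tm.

Base counts: T=4, C=6, G=9, A=1
AT pairs contribute 5, GC pairs contribute 15.
Tm = 2(5) + 4(15) = 10 + 60 = 70°C

70°C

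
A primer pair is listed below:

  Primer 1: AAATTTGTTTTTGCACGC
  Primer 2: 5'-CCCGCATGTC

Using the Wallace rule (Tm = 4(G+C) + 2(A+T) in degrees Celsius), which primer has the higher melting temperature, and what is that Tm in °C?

Primer 1: A+T=12, G+C=6 → Tm = 2(12)+4(6) = 48°C
Primer 2: A+T=3, G+C=7 → Tm = 2(3)+4(7) = 34°C
48°C vs 34°C → primer 1 is higher.

Primer 1, 48°C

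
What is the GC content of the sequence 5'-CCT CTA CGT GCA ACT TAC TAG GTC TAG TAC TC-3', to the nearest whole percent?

Scanning the sequence gives G=5, A=7, C=10, T=10.
G+C = 5 + 10 = 15 out of 32 bases
%GC = 15/32 × 100 = 46.88% ≈ 47%

47%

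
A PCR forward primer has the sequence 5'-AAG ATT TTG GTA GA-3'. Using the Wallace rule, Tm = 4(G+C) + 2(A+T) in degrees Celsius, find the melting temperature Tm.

Counting bases: A=5, C=0, T=5, G=4
AT pairs contribute 10, GC pairs contribute 4.
Tm = 4·4 + 2·10 = 16 + 20 = 36°C

36°C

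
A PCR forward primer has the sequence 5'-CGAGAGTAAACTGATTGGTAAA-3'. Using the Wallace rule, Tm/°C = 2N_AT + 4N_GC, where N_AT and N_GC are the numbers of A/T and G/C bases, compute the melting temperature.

60°C

Counting bases: T=5, G=6, A=9, C=2
AT pairs contribute 14, GC pairs contribute 8.
Tm = 4·8 + 2·14 = 32 + 28 = 60°C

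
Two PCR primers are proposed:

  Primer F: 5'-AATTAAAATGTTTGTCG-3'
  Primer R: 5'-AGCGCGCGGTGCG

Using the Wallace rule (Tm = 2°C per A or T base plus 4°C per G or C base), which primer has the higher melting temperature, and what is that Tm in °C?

Primer F: A+T=13, G+C=4 → Tm = 2(13)+4(4) = 42°C
Primer R: A+T=2, G+C=11 → Tm = 2(2)+4(11) = 48°C
42°C vs 48°C → primer R is higher.

Primer R, 48°C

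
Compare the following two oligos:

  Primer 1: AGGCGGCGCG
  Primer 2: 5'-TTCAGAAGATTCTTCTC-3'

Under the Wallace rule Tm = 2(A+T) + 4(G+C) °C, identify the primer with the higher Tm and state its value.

Primer 2, 46°C

Primer 1: A+T=1, G+C=9 → Tm = 2(1)+4(9) = 38°C
Primer 2: A+T=11, G+C=6 → Tm = 2(11)+4(6) = 46°C
38°C vs 46°C → primer 2 is higher.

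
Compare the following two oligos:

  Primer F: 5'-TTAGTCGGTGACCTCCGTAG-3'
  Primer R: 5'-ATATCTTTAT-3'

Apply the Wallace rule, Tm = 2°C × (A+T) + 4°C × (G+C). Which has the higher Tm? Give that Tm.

Primer F: A+T=9, G+C=11 → Tm = 2(9)+4(11) = 62°C
Primer R: A+T=9, G+C=1 → Tm = 2(9)+4(1) = 22°C
62°C vs 22°C → primer F is higher.

Primer F, 62°C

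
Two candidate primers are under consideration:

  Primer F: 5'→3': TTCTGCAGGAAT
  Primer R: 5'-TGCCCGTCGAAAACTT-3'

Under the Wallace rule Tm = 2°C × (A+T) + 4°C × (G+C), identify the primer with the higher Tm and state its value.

Primer F: A+T=7, G+C=5 → Tm = 2(7)+4(5) = 34°C
Primer R: A+T=8, G+C=8 → Tm = 2(8)+4(8) = 48°C
34°C vs 48°C → primer R is higher.

Primer R, 48°C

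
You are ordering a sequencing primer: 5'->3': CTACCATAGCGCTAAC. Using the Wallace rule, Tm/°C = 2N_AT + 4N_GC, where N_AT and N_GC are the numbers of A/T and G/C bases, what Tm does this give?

G=2, T=3, A=5, C=6
A+T = 8, G+C = 8
Tm = 2×8 + 4×8 = 48°C

48°C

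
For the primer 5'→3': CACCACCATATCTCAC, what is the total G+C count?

8

C=8, A=5, T=3, G=0
G+C = 0 + 8 = 8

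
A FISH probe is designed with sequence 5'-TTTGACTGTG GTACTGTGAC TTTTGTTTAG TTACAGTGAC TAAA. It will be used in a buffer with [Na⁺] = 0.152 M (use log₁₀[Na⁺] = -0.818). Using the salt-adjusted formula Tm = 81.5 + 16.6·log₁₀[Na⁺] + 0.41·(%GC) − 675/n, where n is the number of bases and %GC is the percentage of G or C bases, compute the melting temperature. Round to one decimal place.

66.6°C

Length n = 44. Scanning the sequence gives T=19, G=10, A=10, C=5.
G+C = 15, so %GC = 15/44 × 100 = 34.091%
Salt term: 16.6 × (-0.818) = -13.579
GC term: 0.41 × 34.091 = 13.977; length term: −675/44 = −15.341
Tm = 81.5 + (-13.579) + 13.977 − 15.341 = 66.557 → 66.6°C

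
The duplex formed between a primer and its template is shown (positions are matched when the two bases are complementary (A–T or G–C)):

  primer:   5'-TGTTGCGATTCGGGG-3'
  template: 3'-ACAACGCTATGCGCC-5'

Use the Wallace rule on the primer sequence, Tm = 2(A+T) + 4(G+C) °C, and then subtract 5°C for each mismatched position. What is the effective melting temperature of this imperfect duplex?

Primer base counts: A=1, T=5, G=7, C=2 → A+T=6, G+C=9
Perfect-match Tm = 2(6) + 4(9) = 12 + 36 = 48°C
Mismatches (positions where the bases are not complementary): 2 (at positions 10, 13)
Effective Tm = 48 − 2×5 = 48 − 10 = 38°C

38°C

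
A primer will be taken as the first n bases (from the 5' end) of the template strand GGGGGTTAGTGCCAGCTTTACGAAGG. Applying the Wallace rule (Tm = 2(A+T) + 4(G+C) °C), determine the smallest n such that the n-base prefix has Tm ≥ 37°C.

n = 12

First 11 bases: GGGGGTTAGTG → Tm = 36°C (< 37°C)
First 12 bases: GGGGGTTAGTGC → Tm = 40°C (≥ 37°C)
Each additional base adds 2°C (A/T) or 4°C (G/C), so Tm is non-decreasing in n; n = 12 is the first length to reach 37°C.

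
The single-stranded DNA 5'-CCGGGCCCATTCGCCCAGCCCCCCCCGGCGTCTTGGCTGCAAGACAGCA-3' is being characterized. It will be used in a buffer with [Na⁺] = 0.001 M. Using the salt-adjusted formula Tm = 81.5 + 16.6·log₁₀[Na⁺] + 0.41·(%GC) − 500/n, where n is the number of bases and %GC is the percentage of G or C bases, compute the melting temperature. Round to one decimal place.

51.6°C

Length n = 49. Base counts: T=6, G=13, A=7, C=23
G+C = 36, so %GC = 36/49 × 100 = 73.469%
Salt term: 16.6 × (-3) = -49.8
GC term: 0.41 × 73.469 = 30.122; length term: −500/49 = −10.204
Tm = 81.5 + (-49.8) + 30.122 − 10.204 = 51.618 → 51.6°C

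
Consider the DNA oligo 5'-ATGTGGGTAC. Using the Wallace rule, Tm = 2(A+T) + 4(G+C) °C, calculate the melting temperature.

30°C

Counting bases: A=2, G=4, C=1, T=3
AT pairs contribute 5, GC pairs contribute 5.
Tm = 4·5 + 2·5 = 20 + 10 = 30°C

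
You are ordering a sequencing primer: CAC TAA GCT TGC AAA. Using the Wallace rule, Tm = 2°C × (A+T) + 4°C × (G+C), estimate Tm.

Counting bases: A=6, C=4, G=2, T=3
So N_AT = 9 and N_GC = 6.
Tm = 2×9 + 4×6 = 42°C

42°C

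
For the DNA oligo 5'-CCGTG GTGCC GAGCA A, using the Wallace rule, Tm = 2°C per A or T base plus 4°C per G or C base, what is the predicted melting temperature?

Base counts: T=2, A=3, G=6, C=5
AT pairs contribute 5, GC pairs contribute 11.
Tm = 2(5) + 4(11) = 10 + 44 = 54°C

54°C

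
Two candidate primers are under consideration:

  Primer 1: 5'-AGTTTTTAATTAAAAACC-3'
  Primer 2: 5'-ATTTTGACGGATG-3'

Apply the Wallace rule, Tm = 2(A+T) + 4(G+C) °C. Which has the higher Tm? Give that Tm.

Primer 1, 42°C

Primer 1: A+T=15, G+C=3 → Tm = 2(15)+4(3) = 42°C
Primer 2: A+T=8, G+C=5 → Tm = 2(8)+4(5) = 36°C
42°C vs 36°C → primer 1 is higher.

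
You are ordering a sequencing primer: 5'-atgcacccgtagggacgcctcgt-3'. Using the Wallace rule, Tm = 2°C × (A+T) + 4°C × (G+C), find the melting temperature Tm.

Counting bases: T=4, C=8, A=4, G=7
AT pairs contribute 8, GC pairs contribute 15.
Tm = 4·15 + 2·8 = 60 + 16 = 76°C

76°C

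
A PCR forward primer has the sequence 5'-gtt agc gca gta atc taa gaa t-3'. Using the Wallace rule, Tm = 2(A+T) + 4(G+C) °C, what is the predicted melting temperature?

Counting bases: G=5, C=3, T=6, A=8
AT pairs contribute 14, GC pairs contribute 8.
Tm = 2×14 + 4×8 = 60°C

60°C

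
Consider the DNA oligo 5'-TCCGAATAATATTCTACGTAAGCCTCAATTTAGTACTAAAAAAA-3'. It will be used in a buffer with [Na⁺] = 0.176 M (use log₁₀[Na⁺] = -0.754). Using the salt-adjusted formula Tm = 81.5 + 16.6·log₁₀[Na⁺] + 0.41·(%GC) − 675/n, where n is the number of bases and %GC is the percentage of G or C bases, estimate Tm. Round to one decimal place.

Length n = 44. C=8, T=13, G=4, A=19
G+C = 12, so %GC = 12/44 × 100 = 27.273%
Salt term: 16.6 × (-0.754) = -12.516
GC term: 0.41 × 27.273 = 11.182; length term: −675/44 = −15.341
Tm = 81.5 + (-12.516) + 11.182 − 15.341 = 64.825 → 64.8°C

64.8°C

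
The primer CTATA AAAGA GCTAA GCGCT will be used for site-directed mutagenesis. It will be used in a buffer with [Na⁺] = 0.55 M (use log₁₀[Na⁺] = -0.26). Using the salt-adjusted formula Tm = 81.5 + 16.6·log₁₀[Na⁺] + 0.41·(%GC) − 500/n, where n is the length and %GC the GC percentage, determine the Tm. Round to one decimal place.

Length n = 20. Base counts: A=8, T=4, G=4, C=4
G+C = 8, so %GC = 8/20 × 100 = 40%
Salt term: 16.6 × (-0.26) = -4.316
GC term: 0.41 × 40 = 16.4; length term: −500/20 = −25
Tm = 81.5 + (-4.316) + 16.4 − 25 = 68.584 → 68.6°C

68.6°C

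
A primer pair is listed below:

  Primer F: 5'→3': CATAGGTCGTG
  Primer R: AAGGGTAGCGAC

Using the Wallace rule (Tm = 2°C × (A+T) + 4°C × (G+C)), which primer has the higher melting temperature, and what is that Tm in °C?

Primer R, 38°C

Primer F: A+T=5, G+C=6 → Tm = 2(5)+4(6) = 34°C
Primer R: A+T=5, G+C=7 → Tm = 2(5)+4(7) = 38°C
34°C vs 38°C → primer R is higher.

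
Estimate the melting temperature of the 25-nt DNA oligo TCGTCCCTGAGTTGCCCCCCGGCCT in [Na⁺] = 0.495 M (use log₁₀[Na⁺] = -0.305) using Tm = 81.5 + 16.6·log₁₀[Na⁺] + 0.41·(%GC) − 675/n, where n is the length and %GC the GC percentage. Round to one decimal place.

79.0°C

Length n = 25. Scanning the sequence gives T=6, G=6, A=1, C=12.
G+C = 18, so %GC = 18/25 × 100 = 72%
Salt term: 16.6 × (-0.305) = -5.063
GC term: 0.41 × 72 = 29.52; length term: −675/25 = −27
Tm = 81.5 + (-5.063) + 29.52 − 27 = 78.957 → 79.0°C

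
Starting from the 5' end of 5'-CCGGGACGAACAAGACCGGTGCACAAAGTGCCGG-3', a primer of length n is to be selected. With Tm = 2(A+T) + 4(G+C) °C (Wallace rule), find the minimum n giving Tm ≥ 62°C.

n = 19

First 18 bases: CCGGGACGAACAAGACCG → Tm = 60°C (< 62°C)
First 19 bases: CCGGGACGAACAAGACCGG → Tm = 64°C (≥ 62°C)
Since every base adds ≥2°C, Tm only increases with n, so the threshold is first crossed at n = 19.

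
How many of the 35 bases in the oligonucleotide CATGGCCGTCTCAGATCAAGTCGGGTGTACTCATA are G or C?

18

Base counts: A=8, G=9, T=9, C=9
Total G or C: 9 + 9 = 18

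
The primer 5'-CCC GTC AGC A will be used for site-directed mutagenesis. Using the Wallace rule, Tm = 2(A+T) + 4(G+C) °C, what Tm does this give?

34°C

Base counts: T=1, G=2, C=5, A=2
A+T = 3, G+C = 7
Tm = 2×3 + 4×7 = 34°C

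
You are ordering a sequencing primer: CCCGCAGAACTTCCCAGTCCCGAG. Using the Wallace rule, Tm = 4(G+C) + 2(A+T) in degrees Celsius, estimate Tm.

80°C

Base counts: A=5, C=11, T=3, G=5
So N_AT = 8 and N_GC = 16.
Tm = 2×8 + 4×16 = 80°C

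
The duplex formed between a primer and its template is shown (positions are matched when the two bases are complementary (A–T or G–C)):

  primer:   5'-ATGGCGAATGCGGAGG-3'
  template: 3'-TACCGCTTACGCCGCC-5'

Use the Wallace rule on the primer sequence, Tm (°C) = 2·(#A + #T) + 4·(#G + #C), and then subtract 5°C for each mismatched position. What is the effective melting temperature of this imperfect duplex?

Primer base counts: A=4, T=2, G=8, C=2 → A+T=6, G+C=10
Perfect-match Tm = 2(6) + 4(10) = 12 + 40 = 52°C
Mismatches (positions where the bases are not complementary): 1 (at position 14)
Effective Tm = 52 − 1×5 = 52 − 5 = 47°C

47°C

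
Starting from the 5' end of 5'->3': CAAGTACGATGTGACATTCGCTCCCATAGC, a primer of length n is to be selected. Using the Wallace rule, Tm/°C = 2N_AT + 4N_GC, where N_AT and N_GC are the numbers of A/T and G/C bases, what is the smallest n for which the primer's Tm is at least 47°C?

n = 17

First 16 bases: CAAGTACGATGTGACA → Tm = 46°C (< 47°C)
First 17 bases: CAAGTACGATGTGACAT → Tm = 48°C (≥ 47°C)
Each additional base adds 2°C (A/T) or 4°C (G/C), so Tm is non-decreasing in n; n = 17 is the first length to reach 47°C.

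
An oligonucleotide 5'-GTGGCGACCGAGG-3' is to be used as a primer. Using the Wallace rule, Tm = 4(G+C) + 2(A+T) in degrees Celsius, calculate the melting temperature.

Base counts: C=3, A=2, G=7, T=1
AT pairs contribute 3, GC pairs contribute 10.
Tm = 4·10 + 2·3 = 40 + 6 = 46°C

46°C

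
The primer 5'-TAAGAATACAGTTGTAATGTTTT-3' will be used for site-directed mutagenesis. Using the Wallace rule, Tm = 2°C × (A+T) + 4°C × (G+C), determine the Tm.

56°C

Counting bases: A=8, C=1, G=4, T=10
AT pairs contribute 18, GC pairs contribute 5.
Tm = 4·5 + 2·18 = 20 + 36 = 56°C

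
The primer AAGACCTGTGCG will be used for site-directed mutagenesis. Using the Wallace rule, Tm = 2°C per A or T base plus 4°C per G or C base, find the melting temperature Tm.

38°C

Base counts: T=2, G=4, A=3, C=3
AT pairs contribute 5, GC pairs contribute 7.
Tm = 4·7 + 2·5 = 28 + 10 = 38°C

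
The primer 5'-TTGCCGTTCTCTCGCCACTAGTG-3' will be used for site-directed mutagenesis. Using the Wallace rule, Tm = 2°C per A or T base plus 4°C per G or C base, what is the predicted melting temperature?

Base counts: A=2, G=5, T=8, C=8
So N_AT = 10 and N_GC = 13.
Tm = 2(10) + 4(13) = 20 + 52 = 72°C

72°C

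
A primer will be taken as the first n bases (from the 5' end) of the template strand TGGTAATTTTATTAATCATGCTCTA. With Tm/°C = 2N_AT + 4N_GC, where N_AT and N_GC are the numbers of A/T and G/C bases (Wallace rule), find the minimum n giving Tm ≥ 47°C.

First 19 bases: TGGTAATTTTATTAATCAT → Tm = 44°C (< 47°C)
First 20 bases: TGGTAATTTTATTAATCATG → Tm = 48°C (≥ 47°C)
Since every base adds ≥2°C, Tm only increases with n, so the threshold is first crossed at n = 20.

n = 20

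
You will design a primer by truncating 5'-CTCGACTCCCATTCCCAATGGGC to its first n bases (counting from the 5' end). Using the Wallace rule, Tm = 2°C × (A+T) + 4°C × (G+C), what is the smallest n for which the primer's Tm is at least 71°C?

n = 23

First 22 bases: CTCGACTCCCATTCCCAATGGG → Tm = 70°C (< 71°C)
First 23 bases: CTCGACTCCCATTCCCAATGGGC → Tm = 74°C (≥ 71°C)
Each additional base adds 2°C (A/T) or 4°C (G/C), so Tm is non-decreasing in n; n = 23 is the first length to reach 71°C.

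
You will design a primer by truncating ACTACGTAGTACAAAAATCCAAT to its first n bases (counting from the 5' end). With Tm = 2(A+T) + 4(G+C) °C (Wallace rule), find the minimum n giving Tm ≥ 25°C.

First 8 bases: ACTACGTA → Tm = 22°C (< 25°C)
First 9 bases: ACTACGTAG → Tm = 26°C (≥ 25°C)
Since every base adds ≥2°C, Tm only increases with n, so the threshold is first crossed at n = 9.

n = 9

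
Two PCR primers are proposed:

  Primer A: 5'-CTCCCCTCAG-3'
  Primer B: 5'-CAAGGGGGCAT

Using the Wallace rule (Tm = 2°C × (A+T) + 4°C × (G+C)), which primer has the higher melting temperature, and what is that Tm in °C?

Primer B, 36°C

Primer A: A+T=3, G+C=7 → Tm = 2(3)+4(7) = 34°C
Primer B: A+T=4, G+C=7 → Tm = 2(4)+4(7) = 36°C
34°C vs 36°C → primer B is higher.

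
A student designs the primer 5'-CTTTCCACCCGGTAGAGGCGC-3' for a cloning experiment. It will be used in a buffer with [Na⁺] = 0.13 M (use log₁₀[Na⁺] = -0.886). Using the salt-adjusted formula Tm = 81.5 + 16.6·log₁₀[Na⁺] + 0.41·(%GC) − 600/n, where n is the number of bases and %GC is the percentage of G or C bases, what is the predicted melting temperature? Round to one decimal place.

65.6°C

Length n = 21. A=3, G=6, T=4, C=8
G+C = 14, so %GC = 14/21 × 100 = 66.667%
Salt term: 16.6 × (-0.886) = -14.708
GC term: 0.41 × 66.667 = 27.333; length term: −600/21 = −28.571
Tm = 81.5 + (-14.708) + 27.333 − 28.571 = 65.554 → 65.6°C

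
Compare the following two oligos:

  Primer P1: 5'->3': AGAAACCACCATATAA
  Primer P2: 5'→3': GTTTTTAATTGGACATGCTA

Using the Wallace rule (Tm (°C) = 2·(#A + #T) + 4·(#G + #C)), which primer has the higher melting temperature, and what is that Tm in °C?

Primer P2, 52°C

Primer P1: A+T=11, G+C=5 → Tm = 2(11)+4(5) = 42°C
Primer P2: A+T=14, G+C=6 → Tm = 2(14)+4(6) = 52°C
42°C vs 52°C → primer P2 is higher.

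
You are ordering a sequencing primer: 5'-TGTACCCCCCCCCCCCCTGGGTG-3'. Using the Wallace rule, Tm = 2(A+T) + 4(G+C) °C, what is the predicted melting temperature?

Scanning the sequence gives A=1, T=4, C=13, G=5.
AT pairs contribute 5, GC pairs contribute 18.
Tm = 2(5) + 4(18) = 10 + 72 = 82°C

82°C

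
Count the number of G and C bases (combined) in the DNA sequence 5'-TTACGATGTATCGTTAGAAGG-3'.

8

T=7, G=6, A=6, C=2
Total G or C: 6 + 2 = 8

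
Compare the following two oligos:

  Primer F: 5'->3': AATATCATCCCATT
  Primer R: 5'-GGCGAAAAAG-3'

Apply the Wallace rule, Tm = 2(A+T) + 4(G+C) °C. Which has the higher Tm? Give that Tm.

Primer F: A+T=10, G+C=4 → Tm = 2(10)+4(4) = 36°C
Primer R: A+T=5, G+C=5 → Tm = 2(5)+4(5) = 30°C
36°C vs 30°C → primer F is higher.

Primer F, 36°C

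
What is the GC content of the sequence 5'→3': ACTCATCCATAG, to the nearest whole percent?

42%

G=1, C=4, A=4, T=3
G+C = 1 + 4 = 5 out of 12 bases
%GC = 5/12 × 100 = 41.67% ≈ 42%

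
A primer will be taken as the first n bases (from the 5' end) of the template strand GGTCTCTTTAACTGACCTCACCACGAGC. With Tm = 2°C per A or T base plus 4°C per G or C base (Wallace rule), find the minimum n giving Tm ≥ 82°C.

n = 27

First 26 bases: GGTCTCTTTAACTGACCTCACCACGA → Tm = 78°C (< 82°C)
First 27 bases: GGTCTCTTTAACTGACCTCACCACGAG → Tm = 82°C (≥ 82°C)
Each additional base adds 2°C (A/T) or 4°C (G/C), so Tm is non-decreasing in n; n = 27 is the first length to reach 82°C.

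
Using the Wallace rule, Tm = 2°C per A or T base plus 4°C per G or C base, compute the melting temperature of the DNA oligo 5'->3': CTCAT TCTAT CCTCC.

Counting bases: C=7, T=6, A=2, G=0
AT pairs contribute 8, GC pairs contribute 7.
Tm = 2×8 + 4×7 = 44°C

44°C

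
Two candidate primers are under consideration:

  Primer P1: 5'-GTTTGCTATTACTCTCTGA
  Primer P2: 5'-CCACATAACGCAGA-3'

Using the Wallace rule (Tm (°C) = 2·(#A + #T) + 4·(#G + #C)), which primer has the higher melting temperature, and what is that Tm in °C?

Primer P1, 52°C

Primer P1: A+T=12, G+C=7 → Tm = 2(12)+4(7) = 52°C
Primer P2: A+T=7, G+C=7 → Tm = 2(7)+4(7) = 42°C
52°C vs 42°C → primer P1 is higher.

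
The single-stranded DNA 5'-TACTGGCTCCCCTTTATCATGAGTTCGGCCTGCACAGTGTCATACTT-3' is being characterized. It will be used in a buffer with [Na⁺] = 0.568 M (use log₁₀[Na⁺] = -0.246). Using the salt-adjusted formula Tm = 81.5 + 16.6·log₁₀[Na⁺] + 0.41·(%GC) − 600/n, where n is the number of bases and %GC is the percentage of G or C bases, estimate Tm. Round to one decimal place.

84.7°C

Length n = 47. T=16, A=8, G=9, C=14
G+C = 23, so %GC = 23/47 × 100 = 48.936%
Salt term: 16.6 × (-0.246) = -4.084
GC term: 0.41 × 48.936 = 20.064; length term: −600/47 = −12.766
Tm = 81.5 + (-4.084) + 20.064 − 12.766 = 84.714 → 84.7°C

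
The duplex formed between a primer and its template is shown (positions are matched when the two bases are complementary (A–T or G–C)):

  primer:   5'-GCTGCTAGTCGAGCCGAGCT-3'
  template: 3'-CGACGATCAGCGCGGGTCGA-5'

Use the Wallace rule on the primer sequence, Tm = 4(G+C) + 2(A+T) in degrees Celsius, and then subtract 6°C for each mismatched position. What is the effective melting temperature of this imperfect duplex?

Primer base counts: A=3, T=4, G=7, C=6 → A+T=7, G+C=13
Perfect-match Tm = 2(7) + 4(13) = 14 + 52 = 66°C
Mismatches (positions where the bases are not complementary): 2 (at positions 12, 16)
Effective Tm = 66 − 2×6 = 66 − 12 = 54°C

54°C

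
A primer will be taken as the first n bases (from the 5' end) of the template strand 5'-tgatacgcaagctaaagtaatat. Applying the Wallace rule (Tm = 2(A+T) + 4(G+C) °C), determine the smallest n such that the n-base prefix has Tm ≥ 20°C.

First 6 bases: TGATAC → Tm = 16°C (< 20°C)
First 7 bases: TGATACG → Tm = 20°C (≥ 20°C)
Each additional base adds 2°C (A/T) or 4°C (G/C), so Tm is non-decreasing in n; n = 7 is the first length to reach 20°C.

n = 7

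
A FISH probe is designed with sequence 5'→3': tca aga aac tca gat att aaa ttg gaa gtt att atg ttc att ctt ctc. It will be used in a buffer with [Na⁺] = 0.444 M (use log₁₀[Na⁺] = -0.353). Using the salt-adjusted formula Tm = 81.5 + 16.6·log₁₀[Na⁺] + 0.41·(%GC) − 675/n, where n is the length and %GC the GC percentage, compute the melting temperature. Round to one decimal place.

Length n = 48. Scanning the sequence gives A=16, T=19, C=7, G=6.
G+C = 13, so %GC = 13/48 × 100 = 27.083%
Salt term: 16.6 × (-0.353) = -5.86
GC term: 0.41 × 27.083 = 11.104; length term: −675/48 = −14.062
Tm = 81.5 + (-5.86) + 11.104 − 14.062 = 72.682 → 72.7°C

72.7°C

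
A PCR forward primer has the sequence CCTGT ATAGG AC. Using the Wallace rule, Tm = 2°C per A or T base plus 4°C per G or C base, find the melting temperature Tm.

36°C

Base counts: C=3, A=3, G=3, T=3
So N_AT = 6 and N_GC = 6.
Tm = 2(6) + 4(6) = 12 + 24 = 36°C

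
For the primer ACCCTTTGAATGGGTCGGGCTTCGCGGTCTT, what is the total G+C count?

18

Counting bases: G=10, A=3, T=10, C=8
Total G or C: 10 + 8 = 18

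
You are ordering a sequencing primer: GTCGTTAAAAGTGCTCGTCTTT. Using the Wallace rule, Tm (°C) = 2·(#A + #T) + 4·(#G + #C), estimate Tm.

62°C

Scanning the sequence gives C=4, G=5, T=9, A=4.
So N_AT = 13 and N_GC = 9.
Tm = 2(13) + 4(9) = 26 + 36 = 62°C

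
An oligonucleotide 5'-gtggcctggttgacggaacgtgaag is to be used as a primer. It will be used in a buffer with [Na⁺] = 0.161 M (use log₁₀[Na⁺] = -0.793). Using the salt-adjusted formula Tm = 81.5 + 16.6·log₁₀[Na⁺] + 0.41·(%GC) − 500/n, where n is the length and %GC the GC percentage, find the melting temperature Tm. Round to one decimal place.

72.9°C

Length n = 25. Scanning the sequence gives T=5, A=5, C=4, G=11.
G+C = 15, so %GC = 15/25 × 100 = 60%
Salt term: 16.6 × (-0.793) = -13.164
GC term: 0.41 × 60 = 24.6; length term: −500/25 = −20
Tm = 81.5 + (-13.164) + 24.6 − 20 = 72.936 → 72.9°C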